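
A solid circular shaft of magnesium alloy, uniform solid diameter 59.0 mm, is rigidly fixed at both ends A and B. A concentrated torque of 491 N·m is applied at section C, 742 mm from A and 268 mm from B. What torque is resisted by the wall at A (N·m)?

With uniform GJ and both ends fixed, compatibility θ_AC = θ_CB gives T_A·a = T_B·b, together with T_A + T_B = T₀.
T_A = T₀·b/(a+b) = 491.0·268/1010 = 130.3 N·m; T_B = 360.7 N·m.

130 N·m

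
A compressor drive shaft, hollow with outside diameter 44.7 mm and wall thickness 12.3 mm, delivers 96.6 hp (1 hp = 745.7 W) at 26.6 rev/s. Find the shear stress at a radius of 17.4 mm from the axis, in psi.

ω = 2π·26.6 = 167.1 rad/s, so T = P/ω = 96.6×745.7 / 167.1 = 431.0 N·m.
J = π(d_o⁴ − d_i⁴)/32 = π(0.0447⁴ − 0.0201⁴)/32 = 3.759×10^-7 m⁴.
Shear stress varies linearly with radius: τ = T·r/J = 431.0 × 0.0174 / 3.759×10^-7 = 1.995×10^7 Pa.

2890 psi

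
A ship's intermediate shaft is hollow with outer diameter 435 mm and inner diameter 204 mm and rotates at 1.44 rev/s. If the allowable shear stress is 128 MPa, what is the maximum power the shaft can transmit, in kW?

J = π(d_o⁴ − d_i⁴)/32 = π(0.435⁴ − 0.204⁴)/32 = 3.345×10^-3 m⁴.
T_max = τ_allow·J/r = 1.28×10^8 × 3.345×10^-3 / 0.217 = 1.969e6 N·m.
ω = 2π·1.44 = 9.048 rad/s, so P_max = T_max·ω = 1.781×10^7 W.

17800 kW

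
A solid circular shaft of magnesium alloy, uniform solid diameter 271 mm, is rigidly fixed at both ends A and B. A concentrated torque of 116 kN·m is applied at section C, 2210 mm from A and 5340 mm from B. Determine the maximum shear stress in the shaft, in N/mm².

21.0 N/mm²

With uniform GJ and both ends fixed, compatibility θ_AC = θ_CB gives T_A·a = T_B·b, together with T_A + T_B = T₀.
T_A = T₀·b/(a+b) = 116000·5340/7550 = 82050 N·m; T_B = 33950 N·m.
τ in each portion: τ_AC = 2.10×10^7 Pa, τ_CB = 8.69×10^6 Pa; maximum is in AC.
τ_max = T_AC·r/J = 82050·0.136/5.30×10^-4 = 2.099×10^7 Pa.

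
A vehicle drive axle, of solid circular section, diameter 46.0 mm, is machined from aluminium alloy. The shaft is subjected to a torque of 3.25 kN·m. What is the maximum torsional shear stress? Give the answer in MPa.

J = πd⁴/32 = π(0.0460)⁴/32 = 4.396×10^-7 m⁴.
τ_max = T·r/J = 3250 × 0.0230 / 4.396×10^-7 = 1.701×10^8 Pa.

170 MPa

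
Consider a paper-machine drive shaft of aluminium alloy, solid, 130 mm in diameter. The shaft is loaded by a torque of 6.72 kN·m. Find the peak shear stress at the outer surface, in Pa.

1.56e7 Pa

J = πd⁴/32 = π(0.130)⁴/32 = 2.804×10^-5 m⁴.
τ_max = T·r/J = 6720 × 0.0650 / 2.804×10^-5 = 1.558×10^7 Pa.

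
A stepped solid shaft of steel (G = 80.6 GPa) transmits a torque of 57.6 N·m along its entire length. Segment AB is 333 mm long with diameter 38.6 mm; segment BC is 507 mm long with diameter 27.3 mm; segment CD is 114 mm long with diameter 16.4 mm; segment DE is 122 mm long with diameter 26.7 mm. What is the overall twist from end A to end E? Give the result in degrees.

1.20°

J_AB = π(0.0386)⁴/32 = 2.18×10^-7 m⁴; J_BC = π(0.0273)⁴/32 = 5.45×10^-8 m⁴; J_CD = π(0.0164)⁴/32 = 7.10×10^-9 m⁴; J_DE = π(0.0267)⁴/32 = 4.99×10^-8 m⁴.
θ = (T/G)·Σ L_i/J_i = (57.60/80.6×10⁹)·(0.333/2.18×10^-7 + 0.507/5.45×10^-8 + 0.114/7.10×10^-9 + 0.122/4.99×10^-8) = 0.02095 rad.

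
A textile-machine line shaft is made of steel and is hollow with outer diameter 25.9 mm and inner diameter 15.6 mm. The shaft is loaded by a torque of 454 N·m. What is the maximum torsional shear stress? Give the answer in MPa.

J = π(d_o⁴ − d_i⁴)/32 = π(0.0259⁴ − 0.0156⁴)/32 = 3.836×10^-8 m⁴.
τ_max = T·r/J = 454.0 × 0.0129 / 3.836×10^-8 = 1.533×10^8 Pa.

153 MPa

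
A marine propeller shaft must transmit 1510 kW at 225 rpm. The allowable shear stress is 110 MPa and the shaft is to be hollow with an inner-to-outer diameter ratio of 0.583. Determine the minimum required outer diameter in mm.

150 mm

ω = 2π·225/60 = 23.56 rad/s, so T = P/ω = 1510×10³ / 23.56 = 64090 N·m.
For a hollow shaft with d_i/d_o = 0.583: τ_max = 16T/(π d_o³ (1−k⁴)), so d_o = [16T/(π τ_allow (1−k⁴))]^(1/3) = [16·64090/(π·1.10×10^8·0.8845)]^(1/3) = 0.1497 m.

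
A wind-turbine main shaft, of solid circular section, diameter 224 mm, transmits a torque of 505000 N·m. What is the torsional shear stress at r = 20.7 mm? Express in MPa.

J = πd⁴/32 = π(0.224)⁴/32 = 2.472×10^-4 m⁴.
Shear stress varies linearly with radius: τ = T·r/J = 505000 × 0.0207 / 2.472×10^-4 = 4.229×10^7 Pa.

42.3 MPa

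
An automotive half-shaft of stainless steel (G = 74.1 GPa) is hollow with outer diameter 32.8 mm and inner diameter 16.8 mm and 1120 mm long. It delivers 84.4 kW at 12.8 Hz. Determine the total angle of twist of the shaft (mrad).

ω = 2π·12.8 = 80.42 rad/s, so T = P/ω = 84.4×10³ / 80.42 = 1049 N·m.
J = π(d_o⁴ − d_i⁴)/32 = π(0.0328⁴ − 0.0168⁴)/32 = 1.058×10^-7 m⁴.
θ = T·L/(G·J) = 1049 × 1.12 / (74.1×10⁹ × 1.058×10^-7) = 0.1499 rad.

150 mrad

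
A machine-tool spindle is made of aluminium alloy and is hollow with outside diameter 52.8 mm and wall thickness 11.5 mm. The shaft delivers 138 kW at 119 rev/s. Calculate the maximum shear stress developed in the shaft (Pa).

7.11e6 Pa

ω = 2π·119 = 747.7 rad/s, so T = P/ω = 138×10³ / 747.7 = 184.6 N·m.
J = π(d_o⁴ − d_i⁴)/32 = π(0.0528⁴ − 0.0298⁴)/32 = 6.856×10^-7 m⁴.
τ_max = T·r/J = 184.6 × 0.0264 / 6.856×10^-7 = 7.107×10^6 Pa.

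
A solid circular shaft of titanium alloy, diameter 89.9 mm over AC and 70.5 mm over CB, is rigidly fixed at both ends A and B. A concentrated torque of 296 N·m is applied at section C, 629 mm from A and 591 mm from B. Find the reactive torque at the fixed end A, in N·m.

Compatibility: T_A·a/J_AC = T_B·b/J_CB with T_A + T_B = T₀.
J_AC = 6.41×10^-6 m⁴, J_CB = 2.43×10^-6 m⁴, so T_A = T₀·(J_AC/a)/((J_AC/a)+(J_CB/b)) = 211.0 N·m, T_B = 84.95 N·m.

211 N·m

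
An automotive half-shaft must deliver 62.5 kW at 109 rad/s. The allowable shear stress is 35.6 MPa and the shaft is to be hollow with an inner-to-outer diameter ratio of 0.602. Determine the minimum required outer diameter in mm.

45.5 mm

ω = 109 rad/s, so T = P/ω = 62.5×10³ / 109.0 = 573.4 N·m.
For a hollow shaft with d_i/d_o = 0.602: τ_max = 16T/(π d_o³ (1−k⁴)), so d_o = [16T/(π τ_allow (1−k⁴))]^(1/3) = [16·573.4/(π·3.56×10^7·0.8687)]^(1/3) = 0.04554 m.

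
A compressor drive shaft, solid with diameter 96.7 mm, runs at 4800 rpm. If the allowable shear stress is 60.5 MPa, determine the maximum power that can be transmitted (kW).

5400 kW

J = πd⁴/32 = π(0.0967)⁴/32 = 8.584×10^-6 m⁴.
T_max = τ_allow·J/r = 6.05×10^7 × 8.584×10^-6 / 0.0484 = 10740 N·m.
ω = 2π·4800/60 = 502.7 rad/s, so P_max = T_max·ω = 5.399×10^6 W.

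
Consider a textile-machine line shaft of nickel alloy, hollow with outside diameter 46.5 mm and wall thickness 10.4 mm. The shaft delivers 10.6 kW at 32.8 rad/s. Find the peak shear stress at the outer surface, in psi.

ω = 32.8 rad/s, so T = P/ω = 10.6×10³ / 32.80 = 323.2 N·m.
J = π(d_o⁴ − d_i⁴)/32 = π(0.0465⁴ − 0.0257⁴)/32 = 4.162×10^-7 m⁴.
τ_max = T·r/J = 323.2 × 0.0232 / 4.162×10^-7 = 1.805×10^7 Pa.

2620 psi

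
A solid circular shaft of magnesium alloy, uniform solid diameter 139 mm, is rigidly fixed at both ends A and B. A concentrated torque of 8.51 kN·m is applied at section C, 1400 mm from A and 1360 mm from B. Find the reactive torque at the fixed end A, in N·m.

With uniform GJ and both ends fixed, compatibility θ_AC = θ_CB gives T_A·a = T_B·b, together with T_A + T_B = T₀.
T_A = T₀·b/(a+b) = 8510·1360/2760 = 4193 N·m; T_B = 4317 N·m.

4190 N·m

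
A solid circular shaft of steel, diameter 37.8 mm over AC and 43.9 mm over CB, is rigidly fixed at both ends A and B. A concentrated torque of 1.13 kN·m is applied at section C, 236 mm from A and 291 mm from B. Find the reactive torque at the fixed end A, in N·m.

Compatibility: T_A·a/J_AC = T_B·b/J_CB with T_A + T_B = T₀.
J_AC = 2.00×10^-7 m⁴, J_CB = 3.65×10^-7 m⁴, so T_A = T₀·(J_AC/a)/((J_AC/a)+(J_CB/b)) = 456.5 N·m, T_B = 673.5 N·m.

456 N·m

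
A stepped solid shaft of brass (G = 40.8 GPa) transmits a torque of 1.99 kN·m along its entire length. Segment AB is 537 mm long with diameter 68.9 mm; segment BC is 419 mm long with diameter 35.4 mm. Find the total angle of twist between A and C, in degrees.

J_AB = π(0.0689)⁴/32 = 2.21×10^-6 m⁴; J_BC = π(0.0354)⁴/32 = 1.54×10^-7 m⁴.
θ = (T/G)·Σ L_i/J_i = (1990/40.8×10⁹)·(0.537/2.21×10^-6 + 0.419/1.54×10^-7) = 0.1444 rad.

8.27°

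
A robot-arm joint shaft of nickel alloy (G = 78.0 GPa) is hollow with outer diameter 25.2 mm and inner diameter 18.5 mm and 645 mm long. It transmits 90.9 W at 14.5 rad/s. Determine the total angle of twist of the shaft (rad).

ω = 14.5 rad/s, so T = P/ω = 90.9 / 14.50 = 6.269 N·m.
J = π(d_o⁴ − d_i⁴)/32 = π(0.0252⁴ − 0.0185⁴)/32 = 2.809×10^-8 m⁴.
θ = T·L/(G·J) = 6.269 × 0.645 / (78.0×10⁹ × 2.809×10^-8) = 1.845×10^-3 rad.

0.00185 rad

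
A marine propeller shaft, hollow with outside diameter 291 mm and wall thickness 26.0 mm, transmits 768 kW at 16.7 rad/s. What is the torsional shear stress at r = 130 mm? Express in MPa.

ω = 16.7 rad/s, so T = P/ω = 768×10³ / 16.70 = 45990 N·m.
J = π(d_o⁴ − d_i⁴)/32 = π(0.291⁴ − 0.239⁴)/32 = 3.837×10^-4 m⁴.
Shear stress varies linearly with radius: τ = T·r/J = 45990 × 0.130 / 3.837×10^-4 = 1.558×10^7 Pa.

15.6 MPa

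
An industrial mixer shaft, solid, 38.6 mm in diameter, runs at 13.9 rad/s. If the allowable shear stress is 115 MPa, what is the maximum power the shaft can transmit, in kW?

18.1 kW

J = πd⁴/32 = π(0.0386)⁴/32 = 2.179×10^-7 m⁴.
T_max = τ_allow·J/r = 1.15×10^8 × 2.179×10^-7 / 0.0193 = 1299 N·m.
ω = 13.9 rad/s, so P_max = T_max·ω = 1.805×10^4 W.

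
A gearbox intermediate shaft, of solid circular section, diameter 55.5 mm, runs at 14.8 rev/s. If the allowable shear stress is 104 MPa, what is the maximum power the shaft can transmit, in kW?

J = πd⁴/32 = π(0.0555)⁴/32 = 9.315×10^-7 m⁴.
T_max = τ_allow·J/r = 1.04×10^8 × 9.315×10^-7 / 0.0278 = 3491 N·m.
ω = 2π·14.8 = 92.99 rad/s, so P_max = T_max·ω = 3.246×10^5 W.

325 kW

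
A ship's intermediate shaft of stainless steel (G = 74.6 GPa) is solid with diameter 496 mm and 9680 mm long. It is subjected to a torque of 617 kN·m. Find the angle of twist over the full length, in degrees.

J = πd⁴/32 = π(0.496)⁴/32 = 5.942×10^-3 m⁴.
θ = T·L/(G·J) = 617000 × 9.68 / (74.6×10⁹ × 5.942×10^-3) = 0.01347 rad.

0.772°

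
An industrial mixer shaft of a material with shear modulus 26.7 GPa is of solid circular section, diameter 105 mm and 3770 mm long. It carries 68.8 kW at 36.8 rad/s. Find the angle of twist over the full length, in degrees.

ω = 36.8 rad/s, so T = P/ω = 68.8×10³ / 36.80 = 1870 N·m.
J = πd⁴/32 = π(0.105)⁴/32 = 1.193×10^-5 m⁴.
θ = T·L/(G·J) = 1870 × 3.77 / (26.7×10⁹ × 1.193×10^-5) = 0.02212 rad.

1.27°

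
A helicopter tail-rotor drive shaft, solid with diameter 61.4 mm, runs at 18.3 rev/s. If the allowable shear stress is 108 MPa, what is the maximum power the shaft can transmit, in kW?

564 kW

J = πd⁴/32 = π(0.0614)⁴/32 = 1.395×10^-6 m⁴.
T_max = τ_allow·J/r = 1.08×10^8 × 1.395×10^-6 / 0.0307 = 4909 N·m.
ω = 2π·18.3 = 115.0 rad/s, so P_max = T_max·ω = 5.644×10^5 W.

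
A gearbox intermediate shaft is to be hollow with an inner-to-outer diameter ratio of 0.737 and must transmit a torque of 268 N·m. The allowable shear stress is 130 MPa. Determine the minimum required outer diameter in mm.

For a hollow shaft with d_i/d_o = 0.737: τ_max = 16T/(π d_o³ (1−k⁴)), so d_o = [16T/(π τ_allow (1−k⁴))]^(1/3) = [16·268.0/(π·1.30×10^8·0.7050)]^(1/3) = 0.02460 m.

24.6 mm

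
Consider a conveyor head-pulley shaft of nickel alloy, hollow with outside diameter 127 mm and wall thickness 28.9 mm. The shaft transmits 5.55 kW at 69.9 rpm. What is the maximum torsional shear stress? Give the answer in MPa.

2.07 MPa

ω = 2π·69.9/60 = 7.320 rad/s, so T = P/ω = 5.55×10³ / 7.320 = 758.2 N·m.
J = π(d_o⁴ − d_i⁴)/32 = π(0.127⁴ − 0.0692⁴)/32 = 2.329×10^-5 m⁴.
τ_max = T·r/J = 758.2 × 0.0635 / 2.329×10^-5 = 2.067×10^6 Pa.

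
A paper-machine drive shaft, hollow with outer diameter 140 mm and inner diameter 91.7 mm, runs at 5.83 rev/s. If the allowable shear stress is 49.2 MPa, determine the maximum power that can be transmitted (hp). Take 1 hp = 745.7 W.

1060 hp

J = π(d_o⁴ − d_i⁴)/32 = π(0.140⁴ − 0.0917⁴)/32 = 3.077×10^-5 m⁴.
T_max = τ_allow·J/r = 4.92×10^7 × 3.077×10^-5 / 0.0700 = 21630 N·m.
ω = 2π·5.83 = 36.63 rad/s, so P_max = T_max·ω = 7.923×10^5 W.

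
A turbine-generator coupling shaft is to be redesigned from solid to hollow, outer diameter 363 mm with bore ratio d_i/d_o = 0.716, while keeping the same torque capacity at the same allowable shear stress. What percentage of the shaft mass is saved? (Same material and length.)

Equal τ_max and T ⇒ the solid shaft needs d_s³ = d_o³(1−k⁴), so d_s = 363·(1−0.716⁴)^(1/3) = 327.9 mm.
Area ratio A_h/A_s = d_o²(1−k²)/d_s² = (1−k²)/(1−k⁴)^(2/3) = 0.5972.
Mass saving = 1 − 0.5972 = 40.3 %.

40.3 %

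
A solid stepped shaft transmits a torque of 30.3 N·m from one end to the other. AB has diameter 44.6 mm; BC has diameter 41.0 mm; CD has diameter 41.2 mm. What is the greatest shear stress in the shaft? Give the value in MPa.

2.24 MPa

Under the same torque, τ_max = 16T/(πd³) is largest where d is smallest — segment BC (d = 41.0 mm).
τ_max = 16·30.30/(π·(0.0410)³) = 2.239×10^6 Pa.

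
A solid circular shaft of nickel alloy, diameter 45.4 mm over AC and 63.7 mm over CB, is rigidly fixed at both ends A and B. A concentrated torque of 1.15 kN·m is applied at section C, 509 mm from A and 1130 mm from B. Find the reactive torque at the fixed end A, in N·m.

Compatibility: T_A·a/J_AC = T_B·b/J_CB with T_A + T_B = T₀.
J_AC = 4.17×10^-7 m⁴, J_CB = 1.62×10^-6 m⁴, so T_A = T₀·(J_AC/a)/((J_AC/a)+(J_CB/b)) = 418.8 N·m, T_B = 731.2 N·m.

419 N·m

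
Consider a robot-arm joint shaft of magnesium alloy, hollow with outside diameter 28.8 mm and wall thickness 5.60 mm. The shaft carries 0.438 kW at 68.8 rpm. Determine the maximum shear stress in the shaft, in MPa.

ω = 2π·68.8/60 = 7.205 rad/s, so T = P/ω = 0.438×10³ / 7.205 = 60.79 N·m.
J = π(d_o⁴ − d_i⁴)/32 = π(0.0288⁴ − 0.0176⁴)/32 = 5.812×10^-8 m⁴.
τ_max = T·r/J = 60.79 × 0.0144 / 5.812×10^-8 = 1.506×10^7 Pa.

15.1 MPa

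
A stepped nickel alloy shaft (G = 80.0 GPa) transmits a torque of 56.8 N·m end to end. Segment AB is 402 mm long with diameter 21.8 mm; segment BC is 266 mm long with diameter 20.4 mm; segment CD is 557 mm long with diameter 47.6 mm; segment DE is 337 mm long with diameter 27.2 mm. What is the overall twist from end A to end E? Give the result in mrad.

J_AB = π(0.0218)⁴/32 = 2.22×10^-8 m⁴; J_BC = π(0.0204)⁴/32 = 1.70×10^-8 m⁴; J_CD = π(0.0476)⁴/32 = 5.04×10^-7 m⁴; J_DE = π(0.0272)⁴/32 = 5.37×10^-8 m⁴.
θ = (T/G)·Σ L_i/J_i = (56.80/80.0×10⁹)·(0.402/2.22×10^-8 + 0.266/1.70×10^-8 + 0.557/5.04×10^-7 + 0.337/5.37×10^-8) = 0.02922 rad.

29.2 mrad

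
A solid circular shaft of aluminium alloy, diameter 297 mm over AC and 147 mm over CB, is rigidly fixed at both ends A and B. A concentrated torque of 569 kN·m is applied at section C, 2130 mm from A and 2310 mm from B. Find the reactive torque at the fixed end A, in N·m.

539000 N·m

Compatibility: T_A·a/J_AC = T_B·b/J_CB with T_A + T_B = T₀.
J_AC = 7.64×10^-4 m⁴, J_CB = 4.58×10^-5 m⁴, so T_A = T₀·(J_AC/a)/((J_AC/a)+(J_CB/b)) = 539200 N·m, T_B = 29840 N·m.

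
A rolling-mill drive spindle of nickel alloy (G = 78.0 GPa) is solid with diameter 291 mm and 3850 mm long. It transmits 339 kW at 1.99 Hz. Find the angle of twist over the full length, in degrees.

0.109°

ω = 2π·1.99 = 12.50 rad/s, so T = P/ω = 339×10³ / 12.50 = 27110 N·m.
J = πd⁴/32 = π(0.291)⁴/32 = 7.040×10^-4 m⁴.
θ = T·L/(G·J) = 27110 × 3.85 / (78.0×10⁹ × 7.040×10^-4) = 1.901×10^-3 rad.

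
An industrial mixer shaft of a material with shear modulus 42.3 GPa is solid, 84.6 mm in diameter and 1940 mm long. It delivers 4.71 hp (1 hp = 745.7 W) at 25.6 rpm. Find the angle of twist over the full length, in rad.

0.0119 rad

ω = 2π·25.6/60 = 2.681 rad/s, so T = P/ω = 4.71×745.7 / 2.681 = 1310 N·m.
J = πd⁴/32 = π(0.0846)⁴/32 = 5.029×10^-6 m⁴.
θ = T·L/(G·J) = 1310 × 1.94 / (42.3×10⁹ × 5.029×10^-6) = 0.01195 rad.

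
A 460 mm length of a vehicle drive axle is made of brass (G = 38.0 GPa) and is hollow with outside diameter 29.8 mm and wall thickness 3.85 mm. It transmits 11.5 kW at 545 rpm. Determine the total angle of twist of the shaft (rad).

ω = 2π·545/60 = 57.07 rad/s, so T = P/ω = 11.5×10³ / 57.07 = 201.5 N·m.
J = π(d_o⁴ − d_i⁴)/32 = π(0.0298⁴ − 0.0221⁴)/32 = 5.400×10^-8 m⁴.
θ = T·L/(G·J) = 201.5 × 0.460 / (38.0×10⁹ × 5.400×10^-8) = 0.04517 rad.

0.0452 rad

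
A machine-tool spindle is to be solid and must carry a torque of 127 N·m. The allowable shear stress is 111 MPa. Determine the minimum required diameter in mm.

18.0 mm

For a solid shaft τ_max = 16T/(πd³), so d = (16T/(π τ_allow))^(1/3) = (16·127.0/(π·1.11×10^8))^(1/3) = 0.01799 m.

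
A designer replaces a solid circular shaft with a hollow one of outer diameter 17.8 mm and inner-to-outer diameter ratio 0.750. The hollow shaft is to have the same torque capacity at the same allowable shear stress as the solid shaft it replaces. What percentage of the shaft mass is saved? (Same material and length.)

Equal τ_max and T ⇒ the solid shaft needs d_s³ = d_o³(1−k⁴), so d_s = 17.8·(1−0.750⁴)^(1/3) = 15.68 mm.
Area ratio A_h/A_s = d_o²(1−k²)/d_s² = (1−k²)/(1−k⁴)^(2/3) = 0.5638.
Mass saving = 1 − 0.5638 = 43.6 %.

43.6 %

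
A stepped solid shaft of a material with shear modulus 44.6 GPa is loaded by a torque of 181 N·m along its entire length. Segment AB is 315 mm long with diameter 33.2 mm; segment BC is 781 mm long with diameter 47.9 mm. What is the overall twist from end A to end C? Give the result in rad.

J_AB = π(0.0332)⁴/32 = 1.19×10^-7 m⁴; J_BC = π(0.0479)⁴/32 = 5.17×10^-7 m⁴.
θ = (T/G)·Σ L_i/J_i = (181.0/44.6×10⁹)·(0.315/1.19×10^-7 + 0.781/5.17×10^-7) = 0.01685 rad.

0.0169 rad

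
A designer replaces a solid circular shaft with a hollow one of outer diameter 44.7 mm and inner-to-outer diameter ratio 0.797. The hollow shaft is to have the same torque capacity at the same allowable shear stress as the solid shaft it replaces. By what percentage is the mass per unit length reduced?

48.5 %

Equal τ_max and T ⇒ the solid shaft needs d_s³ = d_o³(1−k⁴), so d_s = 44.7·(1−0.797⁴)^(1/3) = 37.63 mm.
Area ratio A_h/A_s = d_o²(1−k²)/d_s² = (1−k²)/(1−k⁴)^(2/3) = 0.5148.
Mass saving = 1 − 0.5148 = 48.5 %.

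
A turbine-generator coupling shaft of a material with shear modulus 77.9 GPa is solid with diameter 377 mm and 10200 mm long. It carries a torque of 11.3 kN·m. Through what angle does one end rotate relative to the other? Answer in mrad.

0.746 mrad

J = πd⁴/32 = π(0.377)⁴/32 = 1.983×10^-3 m⁴.
θ = T·L/(G·J) = 11300 × 10.2 / (77.9×10⁹ × 1.983×10^-3) = 7.461×10^-4 rad.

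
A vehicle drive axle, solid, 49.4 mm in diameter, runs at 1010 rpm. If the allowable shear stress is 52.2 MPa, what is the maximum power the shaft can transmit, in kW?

131 kW

J = πd⁴/32 = π(0.0494)⁴/32 = 5.847×10^-7 m⁴.
T_max = τ_allow·J/r = 5.22×10^7 × 5.847×10^-7 / 0.0247 = 1236 N·m.
ω = 2π·1010/60 = 105.8 rad/s, so P_max = T_max·ω = 1.307×10^5 W.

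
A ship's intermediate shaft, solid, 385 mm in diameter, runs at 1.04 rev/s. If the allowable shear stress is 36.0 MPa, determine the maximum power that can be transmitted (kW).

2640 kW

J = πd⁴/32 = π(0.385)⁴/32 = 2.157×10^-3 m⁴.
T_max = τ_allow·J/r = 3.60×10^7 × 2.157×10^-3 / 0.193 = 403400 N·m.
ω = 2π·1.04 = 6.535 rad/s, so P_max = T_max·ω = 2.636×10^6 W.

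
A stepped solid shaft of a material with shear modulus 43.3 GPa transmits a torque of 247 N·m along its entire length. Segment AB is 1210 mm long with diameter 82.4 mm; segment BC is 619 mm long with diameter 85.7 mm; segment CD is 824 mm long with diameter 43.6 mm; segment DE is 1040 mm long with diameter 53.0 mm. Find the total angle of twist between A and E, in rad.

0.0231 rad

J_AB = π(0.0824)⁴/32 = 4.53×10^-6 m⁴; J_BC = π(0.0857)⁴/32 = 5.30×10^-6 m⁴; J_CD = π(0.0436)⁴/32 = 3.55×10^-7 m⁴; J_DE = π(0.0530)⁴/32 = 7.75×10^-7 m⁴.
θ = (T/G)·Σ L_i/J_i = (247.0/43.3×10⁹)·(1.21/4.53×10^-6 + 0.619/5.30×10^-6 + 0.824/3.55×10^-7 + 1.04/7.75×10^-7) = 0.02310 rad.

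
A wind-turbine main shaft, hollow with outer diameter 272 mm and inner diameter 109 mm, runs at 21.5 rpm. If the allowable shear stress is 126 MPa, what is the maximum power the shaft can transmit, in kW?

1090 kW

J = π(d_o⁴ − d_i⁴)/32 = π(0.272⁴ − 0.109⁴)/32 = 5.235×10^-4 m⁴.
T_max = τ_allow·J/r = 1.26×10^8 × 5.235×10^-4 / 0.136 = 485000 N·m.
ω = 2π·21.5/60 = 2.251 rad/s, so P_max = T_max·ω = 1.092×10^6 W.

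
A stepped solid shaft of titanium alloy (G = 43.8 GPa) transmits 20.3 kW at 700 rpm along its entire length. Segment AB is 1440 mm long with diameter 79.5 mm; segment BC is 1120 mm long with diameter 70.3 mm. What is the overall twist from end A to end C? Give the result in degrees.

0.302°

ω = 2π·700/60 = 73.30 rad/s, so T = P/ω = 20.3×10³ / 73.30 = 276.9 N·m.
J_AB = π(0.0795)⁴/32 = 3.92×10^-6 m⁴; J_BC = π(0.0703)⁴/32 = 2.40×10^-6 m⁴.
θ = (T/G)·Σ L_i/J_i = (276.9/43.8×10⁹)·(1.44/3.92×10^-6 + 1.12/2.40×10^-6) = 5.275×10^-3 rad.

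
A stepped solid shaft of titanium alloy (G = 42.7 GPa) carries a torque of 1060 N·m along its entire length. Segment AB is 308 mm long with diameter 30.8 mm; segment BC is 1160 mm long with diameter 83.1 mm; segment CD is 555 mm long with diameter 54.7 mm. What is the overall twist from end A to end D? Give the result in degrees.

J_AB = π(0.0308)⁴/32 = 8.83×10^-8 m⁴; J_BC = π(0.0831)⁴/32 = 4.68×10^-6 m⁴; J_CD = π(0.0547)⁴/32 = 8.79×10^-7 m⁴.
θ = (T/G)·Σ L_i/J_i = (1060/42.7×10⁹)·(0.308/8.83×10^-8 + 1.16/4.68×10^-6 + 0.555/8.79×10^-7) = 0.1084 rad.

6.21°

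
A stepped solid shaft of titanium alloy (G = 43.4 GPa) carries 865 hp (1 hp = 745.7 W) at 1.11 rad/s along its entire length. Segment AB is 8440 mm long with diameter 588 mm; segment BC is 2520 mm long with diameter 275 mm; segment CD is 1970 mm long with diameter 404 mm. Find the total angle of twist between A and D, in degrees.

ω = 1.11 rad/s, so T = P/ω = 865×745.7 / 1.110 = 581100 N·m.
J_AB = π(0.588)⁴/32 = 0.0117 m⁴; J_BC = π(0.275)⁴/32 = 5.61×10^-4 m⁴; J_CD = π(0.404)⁴/32 = 2.62×10^-3 m⁴.
θ = (T/G)·Σ L_i/J_i = (581100/43.4×10⁹)·(8.44/0.0117 + 2.52/5.61×10^-4 + 1.97/2.62×10^-3) = 0.07981 rad.

4.57°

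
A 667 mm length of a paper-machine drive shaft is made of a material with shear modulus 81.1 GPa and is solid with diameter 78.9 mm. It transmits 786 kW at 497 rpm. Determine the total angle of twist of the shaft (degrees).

ω = 2π·497/60 = 52.05 rad/s, so T = P/ω = 786×10³ / 52.05 = 15100 N·m.
J = πd⁴/32 = π(0.0789)⁴/32 = 3.805×10^-6 m⁴.
θ = T·L/(G·J) = 15100 × 0.667 / (81.1×10⁹ × 3.805×10^-6) = 0.03265 rad.

1.87°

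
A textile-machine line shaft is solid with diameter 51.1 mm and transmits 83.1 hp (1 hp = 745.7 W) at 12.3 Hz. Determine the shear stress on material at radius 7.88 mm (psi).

ω = 2π·12.3 = 77.28 rad/s, so T = P/ω = 83.1×745.7 / 77.28 = 801.8 N·m.
J = πd⁴/32 = π(0.0511)⁴/32 = 6.694×10^-7 m⁴.
Shear stress varies linearly with radius: τ = T·r/J = 801.8 × 0.00788 / 6.694×10^-7 = 9.439×10^6 Pa.

1370 psi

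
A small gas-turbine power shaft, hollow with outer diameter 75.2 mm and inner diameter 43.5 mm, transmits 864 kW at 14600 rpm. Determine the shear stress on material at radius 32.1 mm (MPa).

6.51 MPa

ω = 2π·14600/60 = 1529 rad/s, so T = P/ω = 864×10³ / 1529 = 565.1 N·m.
J = π(d_o⁴ − d_i⁴)/32 = π(0.0752⁴ − 0.0435⁴)/32 = 2.788×10^-6 m⁴.
Shear stress varies linearly with radius: τ = T·r/J = 565.1 × 0.0321 / 2.788×10^-6 = 6.506×10^6 Pa.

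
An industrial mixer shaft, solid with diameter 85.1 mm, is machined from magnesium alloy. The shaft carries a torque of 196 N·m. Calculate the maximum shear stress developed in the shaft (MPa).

J = πd⁴/32 = π(0.0851)⁴/32 = 5.149×10^-6 m⁴.
τ_max = T·r/J = 196.0 × 0.0425 / 5.149×10^-6 = 1.620×10^6 Pa.

1.62 MPa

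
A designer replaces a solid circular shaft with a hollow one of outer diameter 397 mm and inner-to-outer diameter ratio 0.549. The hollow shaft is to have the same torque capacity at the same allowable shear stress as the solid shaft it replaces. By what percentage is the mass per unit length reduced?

25.6 %

Equal τ_max and T ⇒ the solid shaft needs d_s³ = d_o³(1−k⁴), so d_s = 397·(1−0.549⁴)^(1/3) = 384.6 mm.
Area ratio A_h/A_s = d_o²(1−k²)/d_s² = (1−k²)/(1−k⁴)^(2/3) = 0.7444.
Mass saving = 1 − 0.7444 = 25.6 %.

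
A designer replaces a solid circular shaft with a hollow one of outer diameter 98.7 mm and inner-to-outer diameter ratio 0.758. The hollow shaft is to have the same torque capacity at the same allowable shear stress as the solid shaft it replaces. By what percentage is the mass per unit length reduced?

44.4 %

Equal τ_max and T ⇒ the solid shaft needs d_s³ = d_o³(1−k⁴), so d_s = 98.7·(1−0.758⁴)^(1/3) = 86.36 mm.
Area ratio A_h/A_s = d_o²(1−k²)/d_s² = (1−k²)/(1−k⁴)^(2/3) = 0.5557.
Mass saving = 1 − 0.5557 = 44.4 %.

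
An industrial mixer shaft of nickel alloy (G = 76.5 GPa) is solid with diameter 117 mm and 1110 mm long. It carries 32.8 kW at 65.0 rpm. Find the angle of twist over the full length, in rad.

ω = 2π·65.0/60 = 6.807 rad/s, so T = P/ω = 32.8×10³ / 6.807 = 4819 N·m.
J = πd⁴/32 = π(0.117)⁴/32 = 1.840×10^-5 m⁴.
θ = T·L/(G·J) = 4819 × 1.11 / (76.5×10⁹ × 1.840×10^-5) = 3.801×10^-3 rad.

0.00380 rad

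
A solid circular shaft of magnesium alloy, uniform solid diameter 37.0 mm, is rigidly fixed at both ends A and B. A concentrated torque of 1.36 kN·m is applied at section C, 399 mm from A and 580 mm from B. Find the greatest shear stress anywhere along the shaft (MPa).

With uniform GJ and both ends fixed, compatibility θ_AC = θ_CB gives T_A·a = T_B·b, together with T_A + T_B = T₀.
T_A = T₀·b/(a+b) = 1360·580/979.0 = 805.7 N·m; T_B = 554.3 N·m.
τ in each portion: τ_AC = 8.10×10^7 Pa, τ_CB = 5.57×10^7 Pa; maximum is in AC.
τ_max = T_AC·r/J = 805.7·0.0185/1.84×10^-7 = 8.101×10^7 Pa.

81.0 MPa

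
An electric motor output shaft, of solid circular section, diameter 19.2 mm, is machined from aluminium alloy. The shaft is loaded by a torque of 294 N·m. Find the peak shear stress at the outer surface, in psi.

30700 psi

J = πd⁴/32 = π(0.0192)⁴/32 = 1.334×10^-8 m⁴.
τ_max = T·r/J = 294.0 × 0.00960 / 1.334×10^-8 = 2.116×10^8 Pa.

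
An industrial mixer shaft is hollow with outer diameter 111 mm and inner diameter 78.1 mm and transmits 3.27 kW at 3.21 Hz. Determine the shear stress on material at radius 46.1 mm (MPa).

0.664 MPa

ω = 2π·3.21 = 20.17 rad/s, so T = P/ω = 3.27×10³ / 20.17 = 162.1 N·m.
J = π(d_o⁴ − d_i⁴)/32 = π(0.111⁴ − 0.0781⁴)/32 = 1.125×10^-5 m⁴.
Shear stress varies linearly with radius: τ = T·r/J = 162.1 × 0.0461 / 1.125×10^-5 = 6.643×10^5 Pa.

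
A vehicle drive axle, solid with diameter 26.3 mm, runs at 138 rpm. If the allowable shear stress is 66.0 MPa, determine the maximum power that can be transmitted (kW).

J = πd⁴/32 = π(0.0263)⁴/32 = 4.697×10^-8 m⁴.
T_max = τ_allow·J/r = 6.60×10^7 × 4.697×10^-8 / 0.0132 = 235.7 N·m.
ω = 2π·138/60 = 14.45 rad/s, so P_max = T_max·ω = 3407 W.

3.41 kW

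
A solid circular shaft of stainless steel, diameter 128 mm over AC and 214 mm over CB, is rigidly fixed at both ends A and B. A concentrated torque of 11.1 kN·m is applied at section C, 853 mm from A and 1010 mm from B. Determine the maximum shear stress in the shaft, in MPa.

5.01 MPa

Compatibility: T_A·a/J_AC = T_B·b/J_CB with T_A + T_B = T₀.
J_AC = 2.64×10^-5 m⁴, J_CB = 2.06×10^-4 m⁴, so T_A = T₀·(J_AC/a)/((J_AC/a)+(J_CB/b)) = 1461 N·m, T_B = 9639 N·m.
τ in each portion: τ_AC = 3.55×10^6 Pa, τ_CB = 5.01×10^6 Pa; maximum is in CB.
τ_max = T_CB·r/J = 9639·0.107/2.06×10^-4 = 5.009×10^6 Pa.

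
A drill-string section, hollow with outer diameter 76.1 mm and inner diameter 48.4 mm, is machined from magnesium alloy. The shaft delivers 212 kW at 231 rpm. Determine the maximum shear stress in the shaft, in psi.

17600 psi

ω = 2π·231/60 = 24.19 rad/s, so T = P/ω = 212×10³ / 24.19 = 8764 N·m.
J = π(d_o⁴ − d_i⁴)/32 = π(0.0761⁴ − 0.0484⁴)/32 = 2.754×10^-6 m⁴.
τ_max = T·r/J = 8764 × 0.0381 / 2.754×10^-6 = 1.211×10^8 Pa.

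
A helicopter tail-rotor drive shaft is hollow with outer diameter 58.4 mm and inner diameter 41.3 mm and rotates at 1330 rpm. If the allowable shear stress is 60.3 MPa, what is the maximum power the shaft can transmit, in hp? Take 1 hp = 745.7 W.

J = π(d_o⁴ − d_i⁴)/32 = π(0.0584⁴ − 0.0413⁴)/32 = 8.563×10^-7 m⁴.
T_max = τ_allow·J/r = 6.03×10^7 × 8.563×10^-7 / 0.0292 = 1768 N·m.
ω = 2π·1330/60 = 139.3 rad/s, so P_max = T_max·ω = 2.463×10^5 W.

330 hp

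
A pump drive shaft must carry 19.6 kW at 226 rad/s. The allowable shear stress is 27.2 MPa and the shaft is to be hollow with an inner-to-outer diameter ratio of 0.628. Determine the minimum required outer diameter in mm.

ω = 226 rad/s, so T = P/ω = 19.6×10³ / 226.0 = 86.73 N·m.
For a hollow shaft with d_i/d_o = 0.628: τ_max = 16T/(π d_o³ (1−k⁴)), so d_o = [16T/(π τ_allow (1−k⁴))]^(1/3) = [16·86.73/(π·2.72×10^7·0.8445)]^(1/3) = 0.02679 m.

26.8 mm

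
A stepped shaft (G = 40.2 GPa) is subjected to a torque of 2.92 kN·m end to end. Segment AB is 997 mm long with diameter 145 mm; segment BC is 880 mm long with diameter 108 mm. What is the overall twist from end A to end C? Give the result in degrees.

J_AB = π(0.145)⁴/32 = 4.34×10^-5 m⁴; J_BC = π(0.108)⁴/32 = 1.34×10^-5 m⁴.
θ = (T/G)·Σ L_i/J_i = (2920/40.2×10⁹)·(0.997/4.34×10^-5 + 0.880/1.34×10^-5) = 6.454×10^-3 rad.

0.370°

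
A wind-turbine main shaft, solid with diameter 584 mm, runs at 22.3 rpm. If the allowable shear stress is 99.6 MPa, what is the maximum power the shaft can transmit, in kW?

9100 kW

J = πd⁴/32 = π(0.584)⁴/32 = 0.01142 m⁴.
T_max = τ_allow·J/r = 9.96×10^7 × 0.01142 / 0.292 = 3.895e6 N·m.
ω = 2π·22.3/60 = 2.335 rad/s, so P_max = T_max·ω = 9.096×10^6 W.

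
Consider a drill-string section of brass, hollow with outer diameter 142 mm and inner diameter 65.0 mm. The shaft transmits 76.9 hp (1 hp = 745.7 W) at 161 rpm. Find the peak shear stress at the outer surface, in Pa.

ω = 2π·161/60 = 16.86 rad/s, so T = P/ω = 76.9×745.7 / 16.86 = 3401 N·m.
J = π(d_o⁴ − d_i⁴)/32 = π(0.142⁴ − 0.0650⁴)/32 = 3.816×10^-5 m⁴.
τ_max = T·r/J = 3401 × 0.0710 / 3.816×10^-5 = 6.328×10^6 Pa.

6.33e6 Pa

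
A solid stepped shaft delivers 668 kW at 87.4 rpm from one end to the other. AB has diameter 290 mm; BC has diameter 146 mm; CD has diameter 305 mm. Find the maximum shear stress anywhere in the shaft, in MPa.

ω = 2π·87.4/60 = 9.153 rad/s, so T = P/ω = 668×10³ / 9.153 = 72990 N·m.
Under the same torque, τ_max = 16T/(πd³) is largest where d is smallest — segment BC (d = 146 mm).
τ_max = 16·72990/(π·(0.146)³) = 1.194×10^8 Pa.

119 MPa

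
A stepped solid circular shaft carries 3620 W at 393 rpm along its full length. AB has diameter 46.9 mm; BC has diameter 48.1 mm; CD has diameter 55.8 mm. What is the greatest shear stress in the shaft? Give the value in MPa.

ω = 2π·393/60 = 41.15 rad/s, so T = P/ω = 3620 / 41.15 = 87.96 N·m.
Under the same torque, τ_max = 16T/(πd³) is largest where d is smallest — segment AB (d = 46.9 mm).
τ_max = 16·87.96/(π·(0.0469)³) = 4.342×10^6 Pa.

4.34 MPa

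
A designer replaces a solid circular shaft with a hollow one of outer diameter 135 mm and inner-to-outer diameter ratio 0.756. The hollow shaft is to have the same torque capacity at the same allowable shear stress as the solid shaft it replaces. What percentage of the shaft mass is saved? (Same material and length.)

44.2 %

Equal τ_max and T ⇒ the solid shaft needs d_s³ = d_o³(1−k⁴), so d_s = 135·(1−0.756⁴)^(1/3) = 118.3 mm.
Area ratio A_h/A_s = d_o²(1−k²)/d_s² = (1−k²)/(1−k⁴)^(2/3) = 0.5577.
Mass saving = 1 − 0.5577 = 44.2 %.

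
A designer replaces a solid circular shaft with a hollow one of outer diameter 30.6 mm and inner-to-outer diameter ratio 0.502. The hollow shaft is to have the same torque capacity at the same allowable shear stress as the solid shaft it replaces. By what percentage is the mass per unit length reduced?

21.9 %

Equal τ_max and T ⇒ the solid shaft needs d_s³ = d_o³(1−k⁴), so d_s = 30.6·(1−0.502⁴)^(1/3) = 29.94 mm.
Area ratio A_h/A_s = d_o²(1−k²)/d_s² = (1−k²)/(1−k⁴)^(2/3) = 0.7814.
Mass saving = 1 − 0.7814 = 21.9 %.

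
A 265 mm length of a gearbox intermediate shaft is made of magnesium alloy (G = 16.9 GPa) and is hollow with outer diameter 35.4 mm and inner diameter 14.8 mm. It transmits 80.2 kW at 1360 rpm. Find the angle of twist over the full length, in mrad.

ω = 2π·1360/60 = 142.4 rad/s, so T = P/ω = 80.2×10³ / 142.4 = 563.1 N·m.
J = π(d_o⁴ − d_i⁴)/32 = π(0.0354⁴ − 0.0148⁴)/32 = 1.495×10^-7 m⁴.
θ = T·L/(G·J) = 563.1 × 0.265 / (16.9×10⁹ × 1.495×10^-7) = 0.05908 rad.

59.1 mrad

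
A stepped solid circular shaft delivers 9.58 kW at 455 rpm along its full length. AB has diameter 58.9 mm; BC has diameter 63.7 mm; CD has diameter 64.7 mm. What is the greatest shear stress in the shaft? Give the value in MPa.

ω = 2π·455/60 = 47.65 rad/s, so T = P/ω = 9.58×10³ / 47.65 = 201.1 N·m.
Under the same torque, τ_max = 16T/(πd³) is largest where d is smallest — segment AB (d = 58.9 mm).
τ_max = 16·201.1/(π·(0.0589)³) = 5.011×10^6 Pa.

5.01 MPa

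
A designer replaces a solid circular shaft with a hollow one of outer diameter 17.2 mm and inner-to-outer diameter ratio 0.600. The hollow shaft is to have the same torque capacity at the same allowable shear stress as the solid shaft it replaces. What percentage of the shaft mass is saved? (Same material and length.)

29.8 %

Equal τ_max and T ⇒ the solid shaft needs d_s³ = d_o³(1−k⁴), so d_s = 17.2·(1−0.600⁴)^(1/3) = 16.42 mm.
Area ratio A_h/A_s = d_o²(1−k²)/d_s² = (1−k²)/(1−k⁴)^(2/3) = 0.7020.
Mass saving = 1 − 0.7020 = 29.8 %.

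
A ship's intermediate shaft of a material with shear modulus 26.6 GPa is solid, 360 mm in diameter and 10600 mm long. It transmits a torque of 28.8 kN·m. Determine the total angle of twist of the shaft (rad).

0.00696 rad

J = πd⁴/32 = π(0.360)⁴/32 = 1.649×10^-3 m⁴.
θ = T·L/(G·J) = 28800 × 10.6 / (26.6×10⁹ × 1.649×10^-3) = 6.960×10^-3 rad.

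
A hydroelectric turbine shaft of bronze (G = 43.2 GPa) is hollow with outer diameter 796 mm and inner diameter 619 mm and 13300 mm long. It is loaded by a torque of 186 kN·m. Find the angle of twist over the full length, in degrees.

0.131°

J = π(d_o⁴ − d_i⁴)/32 = π(0.796⁴ − 0.619⁴)/32 = 0.02500 m⁴.
θ = T·L/(G·J) = 186000 × 13.3 / (43.2×10⁹ × 0.02500) = 2.290×10^-3 rad.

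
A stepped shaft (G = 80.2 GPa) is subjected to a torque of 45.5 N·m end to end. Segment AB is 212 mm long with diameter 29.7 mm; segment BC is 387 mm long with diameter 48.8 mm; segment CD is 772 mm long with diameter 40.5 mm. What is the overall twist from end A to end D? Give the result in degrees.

J_AB = π(0.0297)⁴/32 = 7.64×10^-8 m⁴; J_BC = π(0.0488)⁴/32 = 5.57×10^-7 m⁴; J_CD = π(0.0405)⁴/32 = 2.64×10^-7 m⁴.
θ = (T/G)·Σ L_i/J_i = (45.50/80.2×10⁹)·(0.212/7.64×10^-8 + 0.387/5.57×10^-7 + 0.772/2.64×10^-7) = 3.627×10^-3 rad.

0.208°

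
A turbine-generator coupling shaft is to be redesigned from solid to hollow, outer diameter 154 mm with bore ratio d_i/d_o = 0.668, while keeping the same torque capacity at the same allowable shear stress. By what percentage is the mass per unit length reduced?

35.8 %

Equal τ_max and T ⇒ the solid shaft needs d_s³ = d_o³(1−k⁴), so d_s = 154·(1−0.668⁴)^(1/3) = 143.0 mm.
Area ratio A_h/A_s = d_o²(1−k²)/d_s² = (1−k²)/(1−k⁴)^(2/3) = 0.6421.
Mass saving = 1 − 0.6421 = 35.8 %.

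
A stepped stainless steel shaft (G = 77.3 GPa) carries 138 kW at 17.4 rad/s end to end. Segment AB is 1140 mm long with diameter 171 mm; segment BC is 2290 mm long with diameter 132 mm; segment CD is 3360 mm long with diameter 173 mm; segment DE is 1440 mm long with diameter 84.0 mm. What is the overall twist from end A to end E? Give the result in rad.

ω = 17.4 rad/s, so T = P/ω = 138×10³ / 17.40 = 7931 N·m.
J_AB = π(0.171)⁴/32 = 8.39×10^-5 m⁴; J_BC = π(0.132)⁴/32 = 2.98×10^-5 m⁴; J_CD = π(0.173)⁴/32 = 8.79×10^-5 m⁴; J_DE = π(0.0840)⁴/32 = 4.89×10^-6 m⁴.
θ = (T/G)·Σ L_i/J_i = (7931/77.3×10⁹)·(1.14/8.39×10^-5 + 2.29/2.98×10^-5 + 3.36/8.79×10^-5 + 1.44/4.89×10^-6) = 0.04342 rad.

0.0434 rad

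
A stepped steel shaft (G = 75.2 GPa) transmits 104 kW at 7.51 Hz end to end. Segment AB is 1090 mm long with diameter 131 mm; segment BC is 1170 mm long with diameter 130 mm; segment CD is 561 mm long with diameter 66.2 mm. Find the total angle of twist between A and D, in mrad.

ω = 2π·7.51 = 47.19 rad/s, so T = P/ω = 104×10³ / 47.19 = 2204 N·m.
J_AB = π(0.131)⁴/32 = 2.89×10^-5 m⁴; J_BC = π(0.130)⁴/32 = 2.80×10^-5 m⁴; J_CD = π(0.0662)⁴/32 = 1.89×10^-6 m⁴.
θ = (T/G)·Σ L_i/J_i = (2204/75.2×10⁹)·(1.09/2.89×10^-5 + 1.17/2.80×10^-5 + 0.561/1.89×10^-6) = 0.01105 rad.

11.0 mrad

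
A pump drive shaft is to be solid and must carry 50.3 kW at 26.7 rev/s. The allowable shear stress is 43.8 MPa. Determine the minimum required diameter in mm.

32.7 mm

ω = 2π·26.7 = 167.8 rad/s, so T = P/ω = 50.3×10³ / 167.8 = 299.8 N·m.
For a solid shaft τ_max = 16T/(πd³), so d = (16T/(π τ_allow))^(1/3) = (16·299.8/(π·4.38×10^7))^(1/3) = 0.03267 m.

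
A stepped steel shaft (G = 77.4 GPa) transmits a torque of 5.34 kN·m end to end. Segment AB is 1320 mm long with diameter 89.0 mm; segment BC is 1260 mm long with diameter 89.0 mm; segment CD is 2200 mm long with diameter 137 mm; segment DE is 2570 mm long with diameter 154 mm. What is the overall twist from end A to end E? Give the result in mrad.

36.5 mrad

J_AB = π(0.0890)⁴/32 = 6.16×10^-6 m⁴; J_BC = π(0.0890)⁴/32 = 6.16×10^-6 m⁴; J_CD = π(0.137)⁴/32 = 3.46×10^-5 m⁴; J_DE = π(0.154)⁴/32 = 5.52×10^-5 m⁴.
θ = (T/G)·Σ L_i/J_i = (5340/77.4×10⁹)·(1.32/6.16×10^-6 + 1.26/6.16×10^-6 + 2.20/3.46×10^-5 + 2.57/5.52×10^-5) = 0.03650 rad.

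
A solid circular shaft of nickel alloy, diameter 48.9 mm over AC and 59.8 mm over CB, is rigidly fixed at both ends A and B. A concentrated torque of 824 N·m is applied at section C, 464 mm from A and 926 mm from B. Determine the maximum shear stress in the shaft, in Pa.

1.69e7 Pa

Compatibility: T_A·a/J_AC = T_B·b/J_CB with T_A + T_B = T₀.
J_AC = 5.61×10^-7 m⁴, J_CB = 1.26×10^-6 m⁴, so T_A = T₀·(J_AC/a)/((J_AC/a)+(J_CB/b)) = 388.6 N·m, T_B = 435.4 N·m.
τ in each portion: τ_AC = 1.69×10^7 Pa, τ_CB = 1.04×10^7 Pa; maximum is in AC.
τ_max = T_AC·r/J = 388.6·0.0244/5.61×10^-7 = 1.692×10^7 Pa.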